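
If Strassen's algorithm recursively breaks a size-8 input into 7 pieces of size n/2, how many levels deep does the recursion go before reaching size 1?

For divide and conquer with division factor 2:

Problem sizes at each level:
Level 0: 8
Level 1: 4
Level 2: 2
Level 3: 1

The root is level 0 and the size-1 base case is level 3 (the tree spans levels 0 through 3, i.e. 4 levels counting the root), so the depth is the number of divisions: log_2(8) = 3

The recursion tree depth is log_2(8) = 3. At each level, the problem size is divided by 2, so it takes 3 divisions to reduce to a base case of size 1. The algorithm makes 7 recursive calls at each level.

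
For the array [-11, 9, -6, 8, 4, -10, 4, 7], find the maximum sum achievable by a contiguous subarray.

Using Kadane's algorithm on [-11, 9, -6, 8, 4, -10, 4, 7]:

Scanning through the array:
Position 1 (value 9): max_ending_here = 9, max_so_far = 9
Position 2 (value -6): max_ending_here = 3, max_so_far = 9
Position 3 (value 8): max_ending_here = 11, max_so_far = 11
Position 4 (value 4): max_ending_here = 15, max_so_far = 15
Position 5 (value -10): max_ending_here = 5, max_so_far = 15
Position 6 (value 4): max_ending_here = 9, max_so_far = 15
Position 7 (value 7): max_ending_here = 16, max_so_far = 16

Maximum subarray: [9, -6, 8, 4, -10, 4, 7]
Maximum sum: 16

The maximum subarray is [9, -6, 8, 4, -10, 4, 7] with sum 16. This subarray runs from index 1 to index 7.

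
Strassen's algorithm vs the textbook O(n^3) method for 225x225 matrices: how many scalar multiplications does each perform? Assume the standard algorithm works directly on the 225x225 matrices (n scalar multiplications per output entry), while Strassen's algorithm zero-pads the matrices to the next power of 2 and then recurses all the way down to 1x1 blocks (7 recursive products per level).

Matrix multiplication for 225x225 matrices:

Strassen's algorithm requires power-of-2 dimensions. Pad 225x225 to 256x256 (next power of 2).

Standard algorithm: 225^3 = 11390625 multiplications
Strassen's algorithm: 7^(log2(256)) = 7^8 = 5764801 multiplications
Savings: 11390625 - 5764801 = 5625824 multiplications

Standard: 11390625 multiplications (225^3). Strassen: 5764801 multiplications (7^8, after padding to 256x256). Strassen reduces 8 recursive multiplications to 7 at each level.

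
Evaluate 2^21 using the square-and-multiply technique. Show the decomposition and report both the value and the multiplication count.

Computing 2^21 by squaring (build up from 2^1; each line after the first costs one multiplication):

2^1 = 2
2^2 = (2^1)^2 = 2^2 = 4
2^4 = (2^2)^2 = 4^2 = 16
2^5 = 2 * 2^4 = 2 * 16 = 32
2^10 = (2^5)^2 = 32^2 = 1024
2^20 = (2^10)^2 = 1024^2 = 1048576
2^21 = 2 * 2^20 = 2 * 1048576 = 2097152

Result: 2097152
Multiplications needed: 6 (6 lines after 2^1)

2^21 = 2097152. Using exponentiation by squaring, this requires 6 multiplications. The key idea: if the exponent is even, square the half-power; if odd, multiply by the base once.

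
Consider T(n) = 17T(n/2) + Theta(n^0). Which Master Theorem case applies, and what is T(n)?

Master Theorem for T(n) = 17T(n/2) + O(n^0):

a = 17, b = 2, c = 0
log_b(a) = log_2(17) = 4.0875

Case 1: c = 0 < log_2(17) = 4.0875
T(n) = O(n^(log_2 17))

For T(n) = 17T(n/2) + O(n^0): log_2(17) = 4.0875. This is Case 1 of the Master Theorem (c < log_b(a), work dominated by leaves), giving O(n^(log_2 17)).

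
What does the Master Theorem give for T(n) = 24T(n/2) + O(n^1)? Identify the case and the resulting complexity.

Master Theorem for T(n) = 24T(n/2) + O(n^1):

a = 24, b = 2, c = 1
log_b(a) = log_2(24) = 4.5850

Case 1: c = 1 < log_2(24) = 4.5850
T(n) = O(n^(log_2 24))

For T(n) = 24T(n/2) + O(n^1): log_2(24) = 4.5850. This is Case 1 of the Master Theorem (c < log_b(a), work dominated by leaves), giving O(n^(log_2 24)).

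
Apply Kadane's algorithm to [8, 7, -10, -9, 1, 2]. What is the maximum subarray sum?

Using Kadane's algorithm on [8, 7, -10, -9, 1, 2]:

Scanning through the array:
Position 1 (value 7): max_ending_here = 15, max_so_far = 15
Position 2 (value -10): max_ending_here = 5, max_so_far = 15
Position 3 (value -9): max_ending_here = -4, max_so_far = 15
Position 4 (value 1): max_ending_here = 1, max_so_far = 15
Position 5 (value 2): max_ending_here = 3, max_so_far = 15

Maximum subarray: [8, 7]
Maximum sum: 15

The maximum subarray is [8, 7] with sum 15. This subarray runs from index 0 to index 1.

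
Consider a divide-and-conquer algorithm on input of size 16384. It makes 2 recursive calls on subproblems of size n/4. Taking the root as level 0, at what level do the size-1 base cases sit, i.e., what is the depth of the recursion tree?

For divide and conquer with division factor 4:

Problem sizes at each level:
Level 0: 16384
Level 1: 4096
Level 2: 1024
Level 3: 256
Level 4: 64
Level 5: 16
Level 6: 4
Level 7: 1

The root is level 0 and the size-1 base case is level 7 (the tree spans levels 0 through 7, i.e. 8 levels counting the root), so the depth is the number of divisions: log_4(16384) = 7

The recursion tree depth is log_4(16384) = 7. At each level, the problem size is divided by 4, so it takes 7 divisions to reduce to a base case of size 1. The algorithm makes 2 recursive calls at each level.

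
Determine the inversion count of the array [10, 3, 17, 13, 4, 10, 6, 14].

Finding inversions in [10, 3, 17, 13, 4, 10, 6, 14]:

(0, 1): arr[0]=10 > arr[1]=3
(0, 4): arr[0]=10 > arr[4]=4
(0, 6): arr[0]=10 > arr[6]=6
(2, 3): arr[2]=17 > arr[3]=13
(2, 4): arr[2]=17 > arr[4]=4
(2, 5): arr[2]=17 > arr[5]=10
(2, 6): arr[2]=17 > arr[6]=6
(2, 7): arr[2]=17 > arr[7]=14
(3, 4): arr[3]=13 > arr[4]=4
(3, 5): arr[3]=13 > arr[5]=10
(3, 6): arr[3]=13 > arr[6]=6
(5, 6): arr[5]=10 > arr[6]=6

Total inversions: 12

The array has 12 inversion(s): (0,1), (0,4), (0,6), (2,3), (2,4), (2,5), (2,6), (2,7), (3,4), (3,5), (3,6), (5,6). Each pair (i,j) satisfies i < j and arr[i] > arr[j].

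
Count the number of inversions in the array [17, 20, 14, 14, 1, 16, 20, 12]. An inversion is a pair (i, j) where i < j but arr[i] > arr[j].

Finding inversions in [17, 20, 14, 14, 1, 16, 20, 12]:

(0, 2): arr[0]=17 > arr[2]=14
(0, 3): arr[0]=17 > arr[3]=14
(0, 4): arr[0]=17 > arr[4]=1
(0, 5): arr[0]=17 > arr[5]=16
(0, 7): arr[0]=17 > arr[7]=12
(1, 2): arr[1]=20 > arr[2]=14
(1, 3): arr[1]=20 > arr[3]=14
(1, 4): arr[1]=20 > arr[4]=1
(1, 5): arr[1]=20 > arr[5]=16
(1, 7): arr[1]=20 > arr[7]=12
(2, 4): arr[2]=14 > arr[4]=1
(2, 7): arr[2]=14 > arr[7]=12
(3, 4): arr[3]=14 > arr[4]=1
(3, 7): arr[3]=14 > arr[7]=12
(5, 7): arr[5]=16 > arr[7]=12
(6, 7): arr[6]=20 > arr[7]=12

Total inversions: 16

The array has 16 inversion(s): (0,2), (0,3), (0,4), (0,5), (0,7), (1,2), (1,3), (1,4), (1,5), (1,7), (2,4), (2,7), (3,4), (3,7), (5,7), (6,7). Each pair (i,j) satisfies i < j and arr[i] > arr[j].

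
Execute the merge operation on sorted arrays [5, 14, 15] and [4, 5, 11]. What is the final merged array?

Merging process:

Compare 5 vs 4: take 4 from right. Merged: [4]
Compare 5 vs 5: take 5 from left. Merged: [4, 5]
Compare 14 vs 5: take 5 from right. Merged: [4, 5, 5]
Compare 14 vs 11: take 11 from right. Merged: [4, 5, 5, 11]
Append remaining from left: [14, 15]. Merged: [4, 5, 5, 11, 14, 15]

Final merged array: [4, 5, 5, 11, 14, 15]
Total comparisons: 4

The merged array is [4, 5, 5, 11, 14, 15], requiring 4 comparisons. The merge step runs in O(n) time where n is the total number of elements.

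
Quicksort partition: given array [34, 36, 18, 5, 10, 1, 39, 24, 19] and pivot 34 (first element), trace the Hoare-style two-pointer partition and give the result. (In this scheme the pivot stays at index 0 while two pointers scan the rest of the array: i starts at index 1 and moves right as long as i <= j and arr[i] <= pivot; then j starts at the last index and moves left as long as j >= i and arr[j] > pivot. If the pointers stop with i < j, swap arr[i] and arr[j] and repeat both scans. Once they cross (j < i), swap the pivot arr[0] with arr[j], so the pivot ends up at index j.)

Hoare-style two-pointer partition with pivot = 34:

Initial array: [34, 36, 18, 5, 10, 1, 39, 24, 19]

Pointers start at i = 1, j = 8.
i stops at index 1 (arr[1]=36 > 34), j stops at index 8 (arr[8]=19 <= 34): swap arr[1] and arr[8], array becomes [34, 19, 18, 5, 10, 1, 39, 24, 36]
i stops at index 6 (arr[6]=39 > 34), j stops at index 7 (arr[7]=24 <= 34): swap arr[6] and arr[7], array becomes [34, 19, 18, 5, 10, 1, 24, 39, 36]
i ends at 7, j ends at 6: the pointers have crossed (j < i), so scanning stops.

Swap pivot arr[0] with arr[6] to place pivot at position 6: [24, 19, 18, 5, 10, 1, 34, 39, 36]
Pivot position: 6

After partitioning with pivot 34, the array becomes [24, 19, 18, 5, 10, 1, 34, 39, 36]. The pivot is placed at index 6. All elements to the left of the pivot are <= 34, and all elements to the right are > 34.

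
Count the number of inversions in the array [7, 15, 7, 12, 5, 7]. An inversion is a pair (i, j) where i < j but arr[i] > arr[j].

Finding inversions in [7, 15, 7, 12, 5, 7]:

(0, 4): arr[0]=7 > arr[4]=5
(1, 2): arr[1]=15 > arr[2]=7
(1, 3): arr[1]=15 > arr[3]=12
(1, 4): arr[1]=15 > arr[4]=5
(1, 5): arr[1]=15 > arr[5]=7
(2, 4): arr[2]=7 > arr[4]=5
(3, 4): arr[3]=12 > arr[4]=5
(3, 5): arr[3]=12 > arr[5]=7

Total inversions: 8

The array has 8 inversion(s): (0,4), (1,2), (1,3), (1,4), (1,5), (2,4), (3,4), (3,5). Each pair (i,j) satisfies i < j and arr[i] > arr[j].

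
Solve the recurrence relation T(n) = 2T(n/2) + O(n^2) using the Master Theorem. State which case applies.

Master Theorem for T(n) = 2T(n/2) + O(n^2):

a = 2, b = 2, c = 2
log_b(a) = log_2(2) = 1.0000

Case 3: c = 2 > log_2(2) = 1.0000
T(n) = O(n^2) = O(n^2)

For T(n) = 2T(n/2) + O(n^2): log_2(2) = 1.0000. This is Case 3 of the Master Theorem (c > log_b(a), work dominated by root), giving O(n^2).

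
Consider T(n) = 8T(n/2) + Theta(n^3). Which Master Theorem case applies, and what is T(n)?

Master Theorem for T(n) = 8T(n/2) + O(n^3):

a = 8, b = 2, c = 3
log_b(a) = log_2(8) = 3.0000

Case 2: c = 3 = log_2(8) = 3.0000
T(n) = O(n^3 log n) = O(n^3 log n)

For T(n) = 8T(n/2) + O(n^3): log_2(8) = 3.0000. This is Case 2 of the Master Theorem (c = log_b(a), equal work at all levels), giving O(n^3 log n).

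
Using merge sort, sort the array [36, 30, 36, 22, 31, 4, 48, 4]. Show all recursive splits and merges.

Merge sort trace:

Split: [36, 30, 36, 22, 31, 4, 48, 4] -> [36, 30, 36, 22] and [31, 4, 48, 4]
  Split: [36, 30, 36, 22] -> [36, 30] and [36, 22]
    Split: [36, 30] -> [36] and [30]
    Merge: [36] + [30] -> [30, 36]
    Split: [36, 22] -> [36] and [22]
    Merge: [36] + [22] -> [22, 36]
  Merge: [30, 36] + [22, 36] -> [22, 30, 36, 36]
  Split: [31, 4, 48, 4] -> [31, 4] and [48, 4]
    Split: [31, 4] -> [31] and [4]
    Merge: [31] + [4] -> [4, 31]
    Split: [48, 4] -> [48] and [4]
    Merge: [48] + [4] -> [4, 48]
  Merge: [4, 31] + [4, 48] -> [4, 4, 31, 48]
Merge: [22, 30, 36, 36] + [4, 4, 31, 48] -> [4, 4, 22, 30, 31, 36, 36, 48]

Final sorted array: [4, 4, 22, 30, 31, 36, 36, 48]

The merge sort proceeds by recursively splitting the array and merging sorted halves.
After all merges, the sorted array is [4, 4, 22, 30, 31, 36, 36, 48].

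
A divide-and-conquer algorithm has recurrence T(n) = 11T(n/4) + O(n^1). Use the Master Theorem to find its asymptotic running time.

Master Theorem for T(n) = 11T(n/4) + O(n^1):

a = 11, b = 4, c = 1
log_b(a) = log_4(11) = 1.7297

Case 1: c = 1 < log_4(11) = 1.7297
T(n) = O(n^(log_4 11))

For T(n) = 11T(n/4) + O(n^1): log_4(11) = 1.7297. This is Case 1 of the Master Theorem (c < log_b(a), work dominated by leaves), giving O(n^(log_4 11)).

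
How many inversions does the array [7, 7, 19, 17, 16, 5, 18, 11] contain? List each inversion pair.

Finding inversions in [7, 7, 19, 17, 16, 5, 18, 11]:

(0, 5): arr[0]=7 > arr[5]=5
(1, 5): arr[1]=7 > arr[5]=5
(2, 3): arr[2]=19 > arr[3]=17
(2, 4): arr[2]=19 > arr[4]=16
(2, 5): arr[2]=19 > arr[5]=5
(2, 6): arr[2]=19 > arr[6]=18
(2, 7): arr[2]=19 > arr[7]=11
(3, 4): arr[3]=17 > arr[4]=16
(3, 5): arr[3]=17 > arr[5]=5
(3, 7): arr[3]=17 > arr[7]=11
(4, 5): arr[4]=16 > arr[5]=5
(4, 7): arr[4]=16 > arr[7]=11
(6, 7): arr[6]=18 > arr[7]=11

Total inversions: 13

The array has 13 inversion(s): (0,5), (1,5), (2,3), (2,4), (2,5), (2,6), (2,7), (3,4), (3,5), (3,7), (4,5), (4,7), (6,7). Each pair (i,j) satisfies i < j and arr[i] > arr[j].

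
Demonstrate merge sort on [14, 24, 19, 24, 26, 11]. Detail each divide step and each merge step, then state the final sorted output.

Merge sort trace:

Split: [14, 24, 19, 24, 26, 11] -> [14, 24, 19] and [24, 26, 11]
  Split: [14, 24, 19] -> [14] and [24, 19]
    Split: [24, 19] -> [24] and [19]
    Merge: [24] + [19] -> [19, 24]
  Merge: [14] + [19, 24] -> [14, 19, 24]
  Split: [24, 26, 11] -> [24] and [26, 11]
    Split: [26, 11] -> [26] and [11]
    Merge: [26] + [11] -> [11, 26]
  Merge: [24] + [11, 26] -> [11, 24, 26]
Merge: [14, 19, 24] + [11, 24, 26] -> [11, 14, 19, 24, 24, 26]

Final sorted array: [11, 14, 19, 24, 24, 26]

The merge sort proceeds by recursively splitting the array and merging sorted halves.
After all merges, the sorted array is [11, 14, 19, 24, 24, 26].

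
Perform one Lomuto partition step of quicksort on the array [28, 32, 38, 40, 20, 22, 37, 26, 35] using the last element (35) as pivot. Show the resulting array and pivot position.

Lomuto partition with pivot = 35:

Initial array: [28, 32, 38, 40, 20, 22, 37, 26, 35]

arr[0]=28 <= 35: swap with position 0, array becomes [28, 32, 38, 40, 20, 22, 37, 26, 35]
arr[1]=32 <= 35: swap with position 1, array becomes [28, 32, 38, 40, 20, 22, 37, 26, 35]
arr[2]=38 > 35: no swap
arr[3]=40 > 35: no swap
arr[4]=20 <= 35: swap with position 2, array becomes [28, 32, 20, 40, 38, 22, 37, 26, 35]
arr[5]=22 <= 35: swap with position 3, array becomes [28, 32, 20, 22, 38, 40, 37, 26, 35]
arr[6]=37 > 35: no swap
arr[7]=26 <= 35: swap with position 4, array becomes [28, 32, 20, 22, 26, 40, 37, 38, 35]

Place pivot at position 5: [28, 32, 20, 22, 26, 35, 37, 38, 40]
Pivot position: 5

After partitioning with pivot 35, the array becomes [28, 32, 20, 22, 26, 35, 37, 38, 40]. The pivot is placed at index 5. All elements to the left of the pivot are <= 35, and all elements to the right are > 35.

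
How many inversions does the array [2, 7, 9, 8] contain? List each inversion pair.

Finding inversions in [2, 7, 9, 8]:

(2, 3): arr[2]=9 > arr[3]=8

Total inversions: 1

The array has 1 inversion(s): (2,3). Each pair (i,j) satisfies i < j and arr[i] > arr[j].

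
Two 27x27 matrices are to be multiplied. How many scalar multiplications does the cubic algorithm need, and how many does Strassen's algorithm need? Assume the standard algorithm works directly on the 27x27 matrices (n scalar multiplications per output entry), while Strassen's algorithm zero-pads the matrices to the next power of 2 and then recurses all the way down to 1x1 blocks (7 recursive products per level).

Matrix multiplication for 27x27 matrices:

Strassen's algorithm requires power-of-2 dimensions. Pad 27x27 to 32x32 (next power of 2).

Standard algorithm: 27^3 = 19683 multiplications
Strassen's algorithm: 7^(log2(32)) = 7^5 = 16807 multiplications
Savings: 19683 - 16807 = 2876 multiplications

Standard: 19683 multiplications (27^3). Strassen: 16807 multiplications (7^5, after padding to 32x32). Strassen reduces 8 recursive multiplications to 7 at each level.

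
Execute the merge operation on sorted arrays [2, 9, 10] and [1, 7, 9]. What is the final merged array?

Merging process:

Compare 2 vs 1: take 1 from right. Merged: [1]
Compare 2 vs 7: take 2 from left. Merged: [1, 2]
Compare 9 vs 7: take 7 from right. Merged: [1, 2, 7]
Compare 9 vs 9: take 9 from left. Merged: [1, 2, 7, 9]
Compare 10 vs 9: take 9 from right. Merged: [1, 2, 7, 9, 9]
Append remaining from left: [10]. Merged: [1, 2, 7, 9, 9, 10]

Final merged array: [1, 2, 7, 9, 9, 10]
Total comparisons: 5

The merged array is [1, 2, 7, 9, 9, 10], requiring 5 comparisons. The merge step runs in O(n) time where n is the total number of elements.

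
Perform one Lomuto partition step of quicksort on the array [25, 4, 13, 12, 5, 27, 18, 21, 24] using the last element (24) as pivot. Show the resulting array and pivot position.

Lomuto partition with pivot = 24:

Initial array: [25, 4, 13, 12, 5, 27, 18, 21, 24]

arr[0]=25 > 24: no swap
arr[1]=4 <= 24: swap with position 0, array becomes [4, 25, 13, 12, 5, 27, 18, 21, 24]
arr[2]=13 <= 24: swap with position 1, array becomes [4, 13, 25, 12, 5, 27, 18, 21, 24]
arr[3]=12 <= 24: swap with position 2, array becomes [4, 13, 12, 25, 5, 27, 18, 21, 24]
arr[4]=5 <= 24: swap with position 3, array becomes [4, 13, 12, 5, 25, 27, 18, 21, 24]
arr[5]=27 > 24: no swap
arr[6]=18 <= 24: swap with position 4, array becomes [4, 13, 12, 5, 18, 27, 25, 21, 24]
arr[7]=21 <= 24: swap with position 5, array becomes [4, 13, 12, 5, 18, 21, 25, 27, 24]

Place pivot at position 6: [4, 13, 12, 5, 18, 21, 24, 27, 25]
Pivot position: 6

After partitioning with pivot 24, the array becomes [4, 13, 12, 5, 18, 21, 24, 27, 25]. The pivot is placed at index 6. All elements to the left of the pivot are <= 24, and all elements to the right are > 24.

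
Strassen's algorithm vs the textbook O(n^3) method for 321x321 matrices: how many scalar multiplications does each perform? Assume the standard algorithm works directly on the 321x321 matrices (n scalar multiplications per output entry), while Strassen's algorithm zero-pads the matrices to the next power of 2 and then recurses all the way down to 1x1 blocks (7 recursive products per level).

Matrix multiplication for 321x321 matrices:

Strassen's algorithm requires power-of-2 dimensions. Pad 321x321 to 512x512 (next power of 2).

Standard algorithm: 321^3 = 33076161 multiplications
Strassen's algorithm: 7^(log2(512)) = 7^9 = 40353607 multiplications
Difference: 33076161 - 40353607 = -7277446 (Strassen uses MORE here due to padding overhead — for small or just-over-power-of-2 n, padding can outweigh the per-level savings)

Standard: 33076161 multiplications (321^3). Strassen: 40353607 multiplications (7^9, after padding to 512x512). Strassen reduces 8 recursive multiplications to 7 at each level.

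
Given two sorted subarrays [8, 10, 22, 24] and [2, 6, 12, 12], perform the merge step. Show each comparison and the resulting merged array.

Merging process:

Compare 8 vs 2: take 2 from right. Merged: [2]
Compare 8 vs 6: take 6 from right. Merged: [2, 6]
Compare 8 vs 12: take 8 from left. Merged: [2, 6, 8]
Compare 10 vs 12: take 10 from left. Merged: [2, 6, 8, 10]
Compare 22 vs 12: take 12 from right. Merged: [2, 6, 8, 10, 12]
Compare 22 vs 12: take 12 from right. Merged: [2, 6, 8, 10, 12, 12]
Append remaining from left: [22, 24]. Merged: [2, 6, 8, 10, 12, 12, 22, 24]

Final merged array: [2, 6, 8, 10, 12, 12, 22, 24]
Total comparisons: 6

The merged array is [2, 6, 8, 10, 12, 12, 22, 24], requiring 6 comparisons. The merge step runs in O(n) time where n is the total number of elements.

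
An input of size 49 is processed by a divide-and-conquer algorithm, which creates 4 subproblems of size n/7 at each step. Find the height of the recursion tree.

For divide and conquer with division factor 7:

Problem sizes at each level:
Level 0: 49
Level 1: 7
Level 2: 1

The root is level 0 and the size-1 base case is level 2 (the tree spans levels 0 through 2, i.e. 3 levels counting the root), so the depth is the number of divisions: log_7(49) = 2

The recursion tree depth is log_7(49) = 2. At each level, the problem size is divided by 7, so it takes 2 divisions to reduce to a base case of size 1. The algorithm makes 4 recursive calls at each level.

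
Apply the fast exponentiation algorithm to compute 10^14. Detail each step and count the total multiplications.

Computing 10^14 by squaring (build up from 10^1; each line after the first costs one multiplication):

10^1 = 10
10^2 = (10^1)^2 = 10^2 = 100
10^3 = 10 * 10^2 = 10 * 100 = 1000
10^6 = (10^3)^2 = 1000^2 = 1000000
10^7 = 10 * 10^6 = 10 * 1000000 = 10000000
10^14 = (10^7)^2 = 10000000^2 = 100000000000000

Result: 100000000000000
Multiplications needed: 5 (5 lines after 10^1)

10^14 = 100000000000000. Using exponentiation by squaring, this requires 5 multiplications. The key idea: if the exponent is even, square the half-power; if odd, multiply by the base once.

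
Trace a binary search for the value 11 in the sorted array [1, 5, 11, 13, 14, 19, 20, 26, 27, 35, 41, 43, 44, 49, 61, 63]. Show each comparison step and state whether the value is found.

Binary search for 11 in [1, 5, 11, 13, 14, 19, 20, 26, 27, 35, 41, 43, 44, 49, 61, 63]:

lo=0, hi=15, mid=7, arr[mid]=26 -> 26 > 11, search left half
lo=0, hi=6, mid=3, arr[mid]=13 -> 13 > 11, search left half
lo=0, hi=2, mid=1, arr[mid]=5 -> 5 < 11, search right half
lo=2, hi=2, mid=2, arr[mid]=11 -> Found target at index 2!

Binary search finds 11 at index 2 after 4 comparisons. The search repeatedly halves the search space by comparing with the middle element.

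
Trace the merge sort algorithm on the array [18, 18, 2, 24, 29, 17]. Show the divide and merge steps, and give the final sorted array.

Merge sort trace:

Split: [18, 18, 2, 24, 29, 17] -> [18, 18, 2] and [24, 29, 17]
  Split: [18, 18, 2] -> [18] and [18, 2]
    Split: [18, 2] -> [18] and [2]
    Merge: [18] + [2] -> [2, 18]
  Merge: [18] + [2, 18] -> [2, 18, 18]
  Split: [24, 29, 17] -> [24] and [29, 17]
    Split: [29, 17] -> [29] and [17]
    Merge: [29] + [17] -> [17, 29]
  Merge: [24] + [17, 29] -> [17, 24, 29]
Merge: [2, 18, 18] + [17, 24, 29] -> [2, 17, 18, 18, 24, 29]

Final sorted array: [2, 17, 18, 18, 24, 29]

The merge sort proceeds by recursively splitting the array and merging sorted halves.
After all merges, the sorted array is [2, 17, 18, 18, 24, 29].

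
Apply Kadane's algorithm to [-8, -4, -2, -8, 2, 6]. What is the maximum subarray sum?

Using Kadane's algorithm on [-8, -4, -2, -8, 2, 6]:

Scanning through the array:
Position 1 (value -4): max_ending_here = -4, max_so_far = -4
Position 2 (value -2): max_ending_here = -2, max_so_far = -2
Position 3 (value -8): max_ending_here = -8, max_so_far = -2
Position 4 (value 2): max_ending_here = 2, max_so_far = 2
Position 5 (value 6): max_ending_here = 8, max_so_far = 8

Maximum subarray: [2, 6]
Maximum sum: 8

The maximum subarray is [2, 6] with sum 8. This subarray runs from index 4 to index 5.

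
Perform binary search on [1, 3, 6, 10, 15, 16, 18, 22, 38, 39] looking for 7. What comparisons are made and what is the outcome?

Binary search for 7 in [1, 3, 6, 10, 15, 16, 18, 22, 38, 39]:

lo=0, hi=9, mid=4, arr[mid]=15 -> 15 > 7, search left half
lo=0, hi=3, mid=1, arr[mid]=3 -> 3 < 7, search right half
lo=2, hi=3, mid=2, arr[mid]=6 -> 6 < 7, search right half
lo=3, hi=3, mid=3, arr[mid]=10 -> 10 > 7, search left half
lo=3 > hi=2, target 7 not found

Binary search determines that 7 is not in the array after 4 comparisons. The search space was exhausted without finding the target.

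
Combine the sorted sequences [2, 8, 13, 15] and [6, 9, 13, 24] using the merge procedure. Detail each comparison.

Merging process:

Compare 2 vs 6: take 2 from left. Merged: [2]
Compare 8 vs 6: take 6 from right. Merged: [2, 6]
Compare 8 vs 9: take 8 from left. Merged: [2, 6, 8]
Compare 13 vs 9: take 9 from right. Merged: [2, 6, 8, 9]
Compare 13 vs 13: take 13 from left. Merged: [2, 6, 8, 9, 13]
Compare 15 vs 13: take 13 from right. Merged: [2, 6, 8, 9, 13, 13]
Compare 15 vs 24: take 15 from left. Merged: [2, 6, 8, 9, 13, 13, 15]
Append remaining from right: [24]. Merged: [2, 6, 8, 9, 13, 13, 15, 24]

Final merged array: [2, 6, 8, 9, 13, 13, 15, 24]
Total comparisons: 7

The merged array is [2, 6, 8, 9, 13, 13, 15, 24], requiring 7 comparisons. The merge step runs in O(n) time where n is the total number of elements.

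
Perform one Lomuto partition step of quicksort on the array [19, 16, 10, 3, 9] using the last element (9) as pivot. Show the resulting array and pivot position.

Lomuto partition with pivot = 9:

Initial array: [19, 16, 10, 3, 9]

arr[0]=19 > 9: no swap
arr[1]=16 > 9: no swap
arr[2]=10 > 9: no swap
arr[3]=3 <= 9: swap with position 0, array becomes [3, 16, 10, 19, 9]

Place pivot at position 1: [3, 9, 10, 19, 16]
Pivot position: 1

After partitioning with pivot 9, the array becomes [3, 9, 10, 19, 16]. The pivot is placed at index 1. All elements to the left of the pivot are <= 9, and all elements to the right are > 9.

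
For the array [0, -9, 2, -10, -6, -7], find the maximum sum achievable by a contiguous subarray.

Using Kadane's algorithm on [0, -9, 2, -10, -6, -7]:

Scanning through the array:
Position 1 (value -9): max_ending_here = -9, max_so_far = 0
Position 2 (value 2): max_ending_here = 2, max_so_far = 2
Position 3 (value -10): max_ending_here = -8, max_so_far = 2
Position 4 (value -6): max_ending_here = -6, max_so_far = 2
Position 5 (value -7): max_ending_here = -7, max_so_far = 2

Maximum subarray: [2]
Maximum sum: 2

The maximum subarray is [2] with sum 2. This subarray runs from index 2 to index 2.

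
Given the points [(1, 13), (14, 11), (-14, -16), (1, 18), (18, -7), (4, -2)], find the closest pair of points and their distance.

Computing all pairwise distances among 6 points:

d((1, 13), (14, 11)) = 13.1529
d((1, 13), (-14, -16)) = 32.6497
d((1, 13), (1, 18)) = 5.0 <-- minimum
d((1, 13), (18, -7)) = 26.2488
d((1, 13), (4, -2)) = 15.2971
d((14, 11), (-14, -16)) = 38.8973
d((14, 11), (1, 18)) = 14.7648
d((14, 11), (18, -7)) = 18.4391
d((14, 11), (4, -2)) = 16.4012
d((-14, -16), (1, 18)) = 37.1618
d((-14, -16), (18, -7)) = 33.2415
d((-14, -16), (4, -2)) = 22.8035
d((1, 18), (18, -7)) = 30.2324
d((1, 18), (4, -2)) = 20.2237
d((18, -7), (4, -2)) = 14.8661

Closest pair: (1, 13) and (1, 18) with distance 5.0

The closest pair is (1, 13) and (1, 18) with Euclidean distance 5.0. For 6 points, brute-force pairwise comparison is shown above. For large n, the divide-and-conquer algorithm (sort by x, recurse on halves, check the dividing strip) achieves O(n log n).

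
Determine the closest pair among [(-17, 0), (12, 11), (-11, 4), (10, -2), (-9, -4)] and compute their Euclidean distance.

Computing all pairwise distances among 5 points:

d((-17, 0), (12, 11)) = 31.0161
d((-17, 0), (-11, 4)) = 7.2111 <-- minimum
d((-17, 0), (10, -2)) = 27.074
d((-17, 0), (-9, -4)) = 8.9443
d((12, 11), (-11, 4)) = 24.0416
d((12, 11), (10, -2)) = 13.1529
d((12, 11), (-9, -4)) = 25.807
d((-11, 4), (10, -2)) = 21.8403
d((-11, 4), (-9, -4)) = 8.2462
d((10, -2), (-9, -4)) = 19.105

Closest pair: (-17, 0) and (-11, 4) with distance 7.2111

The closest pair is (-17, 0) and (-11, 4) with Euclidean distance 7.2111. For 5 points, brute-force pairwise comparison is shown above. For large n, the divide-and-conquer algorithm (sort by x, recurse on halves, check the dividing strip) achieves O(n log n).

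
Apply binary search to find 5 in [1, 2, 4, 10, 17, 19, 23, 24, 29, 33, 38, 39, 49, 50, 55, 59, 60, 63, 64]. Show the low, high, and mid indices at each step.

Binary search for 5 in [1, 2, 4, 10, 17, 19, 23, 24, 29, 33, 38, 39, 49, 50, 55, 59, 60, 63, 64]:

lo=0, hi=18, mid=9, arr[mid]=33 -> 33 > 5, search left half
lo=0, hi=8, mid=4, arr[mid]=17 -> 17 > 5, search left half
lo=0, hi=3, mid=1, arr[mid]=2 -> 2 < 5, search right half
lo=2, hi=3, mid=2, arr[mid]=4 -> 4 < 5, search right half
lo=3, hi=3, mid=3, arr[mid]=10 -> 10 > 5, search left half
lo=3 > hi=2, target 5 not found

Binary search determines that 5 is not in the array after 5 comparisons. The search space was exhausted without finding the target.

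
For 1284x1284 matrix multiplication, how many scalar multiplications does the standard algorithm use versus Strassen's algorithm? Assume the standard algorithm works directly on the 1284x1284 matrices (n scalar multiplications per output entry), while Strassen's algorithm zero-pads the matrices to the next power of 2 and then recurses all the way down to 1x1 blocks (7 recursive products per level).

Matrix multiplication for 1284x1284 matrices:

Strassen's algorithm requires power-of-2 dimensions. Pad 1284x1284 to 2048x2048 (next power of 2).

Standard algorithm: 1284^3 = 2116874304 multiplications
Strassen's algorithm: 7^(log2(2048)) = 7^11 = 1977326743 multiplications
Savings: 2116874304 - 1977326743 = 139547561 multiplications

Standard: 2116874304 multiplications (1284^3). Strassen: 1977326743 multiplications (7^11, after padding to 2048x2048). Strassen reduces 8 recursive multiplications to 7 at each level.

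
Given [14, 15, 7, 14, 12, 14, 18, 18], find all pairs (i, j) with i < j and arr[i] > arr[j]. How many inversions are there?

Finding inversions in [14, 15, 7, 14, 12, 14, 18, 18]:

(0, 2): arr[0]=14 > arr[2]=7
(0, 4): arr[0]=14 > arr[4]=12
(1, 2): arr[1]=15 > arr[2]=7
(1, 3): arr[1]=15 > arr[3]=14
(1, 4): arr[1]=15 > arr[4]=12
(1, 5): arr[1]=15 > arr[5]=14
(3, 4): arr[3]=14 > arr[4]=12

Total inversions: 7

The array has 7 inversion(s): (0,2), (0,4), (1,2), (1,3), (1,4), (1,5), (3,4). Each pair (i,j) satisfies i < j and arr[i] > arr[j].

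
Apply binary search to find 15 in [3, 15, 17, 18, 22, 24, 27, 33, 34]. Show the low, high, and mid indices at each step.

Binary search for 15 in [3, 15, 17, 18, 22, 24, 27, 33, 34]:

lo=0, hi=8, mid=4, arr[mid]=22 -> 22 > 15, search left half
lo=0, hi=3, mid=1, arr[mid]=15 -> Found target at index 1!

Binary search finds 15 at index 1 after 2 comparisons. The search repeatedly halves the search space by comparing with the middle element.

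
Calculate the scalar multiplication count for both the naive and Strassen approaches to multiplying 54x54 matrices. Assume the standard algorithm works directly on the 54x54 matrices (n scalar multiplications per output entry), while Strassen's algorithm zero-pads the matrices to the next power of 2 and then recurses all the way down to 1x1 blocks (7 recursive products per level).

Matrix multiplication for 54x54 matrices:

Strassen's algorithm requires power-of-2 dimensions. Pad 54x54 to 64x64 (next power of 2).

Standard algorithm: 54^3 = 157464 multiplications
Strassen's algorithm: 7^(log2(64)) = 7^6 = 117649 multiplications
Savings: 157464 - 117649 = 39815 multiplications

Standard: 157464 multiplications (54^3). Strassen: 117649 multiplications (7^6, after padding to 64x64). Strassen reduces 8 recursive multiplications to 7 at each level.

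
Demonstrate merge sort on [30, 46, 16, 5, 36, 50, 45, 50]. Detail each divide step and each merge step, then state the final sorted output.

Merge sort trace:

Split: [30, 46, 16, 5, 36, 50, 45, 50] -> [30, 46, 16, 5] and [36, 50, 45, 50]
  Split: [30, 46, 16, 5] -> [30, 46] and [16, 5]
    Split: [30, 46] -> [30] and [46]
    Merge: [30] + [46] -> [30, 46]
    Split: [16, 5] -> [16] and [5]
    Merge: [16] + [5] -> [5, 16]
  Merge: [30, 46] + [5, 16] -> [5, 16, 30, 46]
  Split: [36, 50, 45, 50] -> [36, 50] and [45, 50]
    Split: [36, 50] -> [36] and [50]
    Merge: [36] + [50] -> [36, 50]
    Split: [45, 50] -> [45] and [50]
    Merge: [45] + [50] -> [45, 50]
  Merge: [36, 50] + [45, 50] -> [36, 45, 50, 50]
Merge: [5, 16, 30, 46] + [36, 45, 50, 50] -> [5, 16, 30, 36, 45, 46, 50, 50]

Final sorted array: [5, 16, 30, 36, 45, 46, 50, 50]

The merge sort proceeds by recursively splitting the array and merging sorted halves.
After all merges, the sorted array is [5, 16, 30, 36, 45, 46, 50, 50].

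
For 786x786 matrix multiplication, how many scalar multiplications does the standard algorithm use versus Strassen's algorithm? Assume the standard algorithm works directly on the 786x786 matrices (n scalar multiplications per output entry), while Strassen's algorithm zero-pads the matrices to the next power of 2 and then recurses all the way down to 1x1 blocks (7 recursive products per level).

Matrix multiplication for 786x786 matrices:

Strassen's algorithm requires power-of-2 dimensions. Pad 786x786 to 1024x1024 (next power of 2).

Standard algorithm: 786^3 = 485587656 multiplications
Strassen's algorithm: 7^(log2(1024)) = 7^10 = 282475249 multiplications
Savings: 485587656 - 282475249 = 203112407 multiplications

Standard: 485587656 multiplications (786^3). Strassen: 282475249 multiplications (7^10, after padding to 1024x1024). Strassen reduces 8 recursive multiplications to 7 at each level.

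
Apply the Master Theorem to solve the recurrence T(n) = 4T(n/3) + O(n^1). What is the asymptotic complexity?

Master Theorem for T(n) = 4T(n/3) + O(n^1):

a = 4, b = 3, c = 1
log_b(a) = log_3(4) = 1.2619

Case 1: c = 1 < log_3(4) = 1.2619
T(n) = O(n^(log_3 4))

For T(n) = 4T(n/3) + O(n^1): log_3(4) = 1.2619. This is Case 1 of the Master Theorem (c < log_b(a), work dominated by leaves), giving O(n^(log_3 4)).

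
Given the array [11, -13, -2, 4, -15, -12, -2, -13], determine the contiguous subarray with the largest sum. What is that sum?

Using Kadane's algorithm on [11, -13, -2, 4, -15, -12, -2, -13]:

Scanning through the array:
Position 1 (value -13): max_ending_here = -2, max_so_far = 11
Position 2 (value -2): max_ending_here = -2, max_so_far = 11
Position 3 (value 4): max_ending_here = 4, max_so_far = 11
Position 4 (value -15): max_ending_here = -11, max_so_far = 11
Position 5 (value -12): max_ending_here = -12, max_so_far = 11
Position 6 (value -2): max_ending_here = -2, max_so_far = 11
Position 7 (value -13): max_ending_here = -13, max_so_far = 11

Maximum subarray: [11]
Maximum sum: 11

The maximum subarray is [11] with sum 11. This subarray runs from index 0 to index 0.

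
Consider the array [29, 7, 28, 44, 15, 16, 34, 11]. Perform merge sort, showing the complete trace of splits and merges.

Merge sort trace:

Split: [29, 7, 28, 44, 15, 16, 34, 11] -> [29, 7, 28, 44] and [15, 16, 34, 11]
  Split: [29, 7, 28, 44] -> [29, 7] and [28, 44]
    Split: [29, 7] -> [29] and [7]
    Merge: [29] + [7] -> [7, 29]
    Split: [28, 44] -> [28] and [44]
    Merge: [28] + [44] -> [28, 44]
  Merge: [7, 29] + [28, 44] -> [7, 28, 29, 44]
  Split: [15, 16, 34, 11] -> [15, 16] and [34, 11]
    Split: [15, 16] -> [15] and [16]
    Merge: [15] + [16] -> [15, 16]
    Split: [34, 11] -> [34] and [11]
    Merge: [34] + [11] -> [11, 34]
  Merge: [15, 16] + [11, 34] -> [11, 15, 16, 34]
Merge: [7, 28, 29, 44] + [11, 15, 16, 34] -> [7, 11, 15, 16, 28, 29, 34, 44]

Final sorted array: [7, 11, 15, 16, 28, 29, 34, 44]

The merge sort proceeds by recursively splitting the array and merging sorted halves.
After all merges, the sorted array is [7, 11, 15, 16, 28, 29, 34, 44].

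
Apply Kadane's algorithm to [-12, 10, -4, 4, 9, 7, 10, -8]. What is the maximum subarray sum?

Using Kadane's algorithm on [-12, 10, -4, 4, 9, 7, 10, -8]:

Scanning through the array:
Position 1 (value 10): max_ending_here = 10, max_so_far = 10
Position 2 (value -4): max_ending_here = 6, max_so_far = 10
Position 3 (value 4): max_ending_here = 10, max_so_far = 10
Position 4 (value 9): max_ending_here = 19, max_so_far = 19
Position 5 (value 7): max_ending_here = 26, max_so_far = 26
Position 6 (value 10): max_ending_here = 36, max_so_far = 36
Position 7 (value -8): max_ending_here = 28, max_so_far = 36

Maximum subarray: [10, -4, 4, 9, 7, 10]
Maximum sum: 36

The maximum subarray is [10, -4, 4, 9, 7, 10] with sum 36. This subarray runs from index 1 to index 6.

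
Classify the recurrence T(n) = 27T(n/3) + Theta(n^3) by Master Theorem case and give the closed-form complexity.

Master Theorem for T(n) = 27T(n/3) + O(n^3):

a = 27, b = 3, c = 3
log_b(a) = log_3(27) = 3.0000

Case 2: c = 3 = log_3(27) = 3.0000
T(n) = O(n^3 log n) = O(n^3 log n)

For T(n) = 27T(n/3) + O(n^3): log_3(27) = 3.0000. This is Case 2 of the Master Theorem (c = log_b(a), equal work at all levels), giving O(n^3 log n).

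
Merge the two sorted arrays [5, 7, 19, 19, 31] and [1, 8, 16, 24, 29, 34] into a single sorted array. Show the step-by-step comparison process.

Merging process:

Compare 5 vs 1: take 1 from right. Merged: [1]
Compare 5 vs 8: take 5 from left. Merged: [1, 5]
Compare 7 vs 8: take 7 from left. Merged: [1, 5, 7]
Compare 19 vs 8: take 8 from right. Merged: [1, 5, 7, 8]
Compare 19 vs 16: take 16 from right. Merged: [1, 5, 7, 8, 16]
Compare 19 vs 24: take 19 from left. Merged: [1, 5, 7, 8, 16, 19]
Compare 19 vs 24: take 19 from left. Merged: [1, 5, 7, 8, 16, 19, 19]
Compare 31 vs 24: take 24 from right. Merged: [1, 5, 7, 8, 16, 19, 19, 24]
Compare 31 vs 29: take 29 from right. Merged: [1, 5, 7, 8, 16, 19, 19, 24, 29]
Compare 31 vs 34: take 31 from left. Merged: [1, 5, 7, 8, 16, 19, 19, 24, 29, 31]
Append remaining from right: [34]. Merged: [1, 5, 7, 8, 16, 19, 19, 24, 29, 31, 34]

Final merged array: [1, 5, 7, 8, 16, 19, 19, 24, 29, 31, 34]
Total comparisons: 10

The merged array is [1, 5, 7, 8, 16, 19, 19, 24, 29, 31, 34], requiring 10 comparisons. The merge step runs in O(n) time where n is the total number of elements.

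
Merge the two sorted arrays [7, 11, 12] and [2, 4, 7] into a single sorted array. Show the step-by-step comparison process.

Merging process:

Compare 7 vs 2: take 2 from right. Merged: [2]
Compare 7 vs 4: take 4 from right. Merged: [2, 4]
Compare 7 vs 7: take 7 from left. Merged: [2, 4, 7]
Compare 11 vs 7: take 7 from right. Merged: [2, 4, 7, 7]
Append remaining from left: [11, 12]. Merged: [2, 4, 7, 7, 11, 12]

Final merged array: [2, 4, 7, 7, 11, 12]
Total comparisons: 4

The merged array is [2, 4, 7, 7, 11, 12], requiring 4 comparisons. The merge step runs in O(n) time where n is the total number of elements.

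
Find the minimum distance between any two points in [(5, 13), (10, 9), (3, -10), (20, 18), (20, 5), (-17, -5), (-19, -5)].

Computing all pairwise distances among 7 points:

d((5, 13), (10, 9)) = 6.4031
d((5, 13), (3, -10)) = 23.0868
d((5, 13), (20, 18)) = 15.8114
d((5, 13), (20, 5)) = 17.0
d((5, 13), (-17, -5)) = 28.4253
d((5, 13), (-19, -5)) = 30.0
d((10, 9), (3, -10)) = 20.2485
d((10, 9), (20, 18)) = 13.4536
d((10, 9), (20, 5)) = 10.7703
d((10, 9), (-17, -5)) = 30.4138
d((10, 9), (-19, -5)) = 32.2025
d((3, -10), (20, 18)) = 32.7567
d((3, -10), (20, 5)) = 22.6716
d((3, -10), (-17, -5)) = 20.6155
d((3, -10), (-19, -5)) = 22.561
d((20, 18), (20, 5)) = 13.0
d((20, 18), (-17, -5)) = 43.566
d((20, 18), (-19, -5)) = 45.2769
d((20, 5), (-17, -5)) = 38.3275
d((20, 5), (-19, -5)) = 40.2616
d((-17, -5), (-19, -5)) = 2.0 <-- minimum

Closest pair: (-17, -5) and (-19, -5) with distance 2.0

The closest pair is (-17, -5) and (-19, -5) with Euclidean distance 2.0. For 7 points, brute-force pairwise comparison is shown above. For large n, the divide-and-conquer algorithm (sort by x, recurse on halves, check the dividing strip) achieves O(n log n).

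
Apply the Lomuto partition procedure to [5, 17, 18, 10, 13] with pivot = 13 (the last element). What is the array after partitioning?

Lomuto partition with pivot = 13:

Initial array: [5, 17, 18, 10, 13]

arr[0]=5 <= 13: swap with position 0, array becomes [5, 17, 18, 10, 13]
arr[1]=17 > 13: no swap
arr[2]=18 > 13: no swap
arr[3]=10 <= 13: swap with position 1, array becomes [5, 10, 18, 17, 13]

Place pivot at position 2: [5, 10, 13, 17, 18]
Pivot position: 2

After partitioning with pivot 13, the array becomes [5, 10, 13, 17, 18]. The pivot is placed at index 2. All elements to the left of the pivot are <= 13, and all elements to the right are > 13.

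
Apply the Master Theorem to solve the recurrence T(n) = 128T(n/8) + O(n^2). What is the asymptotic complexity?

Master Theorem for T(n) = 128T(n/8) + O(n^2):

a = 128, b = 8, c = 2
log_b(a) = log_8(128) = 2.3333

Case 1: c = 2 < log_8(128) = 2.3333
T(n) = O(n^(log_8 128))

For T(n) = 128T(n/8) + O(n^2): log_8(128) = 2.3333. This is Case 1 of the Master Theorem (c < log_b(a), work dominated by leaves), giving O(n^(log_8 128)).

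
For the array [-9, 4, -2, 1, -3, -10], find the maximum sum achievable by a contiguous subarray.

Using Kadane's algorithm on [-9, 4, -2, 1, -3, -10]:

Scanning through the array:
Position 1 (value 4): max_ending_here = 4, max_so_far = 4
Position 2 (value -2): max_ending_here = 2, max_so_far = 4
Position 3 (value 1): max_ending_here = 3, max_so_far = 4
Position 4 (value -3): max_ending_here = 0, max_so_far = 4
Position 5 (value -10): max_ending_here = -10, max_so_far = 4

Maximum subarray: [4]
Maximum sum: 4

The maximum subarray is [4] with sum 4. This subarray runs from index 1 to index 1.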